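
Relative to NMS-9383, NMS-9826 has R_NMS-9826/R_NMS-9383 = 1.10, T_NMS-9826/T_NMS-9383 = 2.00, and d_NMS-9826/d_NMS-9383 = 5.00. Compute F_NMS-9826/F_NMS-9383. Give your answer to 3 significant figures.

0.774

L_NMS-9826/L_NMS-9383 = (R_NMS-9826/R_NMS-9383)²(T_NMS-9826/T_NMS-9383)⁴ = (1.10)² × (2.00)⁴ = 19.36.
F_NMS-9826/F_NMS-9383 = (L_NMS-9826/L_NMS-9383)/(d_NMS-9826/d_NMS-9383)² = 19.36 / (5.00)² = 0.7744.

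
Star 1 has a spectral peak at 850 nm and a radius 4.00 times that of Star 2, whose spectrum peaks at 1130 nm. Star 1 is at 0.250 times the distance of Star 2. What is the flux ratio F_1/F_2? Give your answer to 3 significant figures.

Wien's law: T_1/T_2 = λ_2/λ_1 = 1130/850 = 1.329.
L_1/L_2 = (R_1/R_2)²(T_1/T_2)⁴ = (4.00)²(1.329)⁴ = 49.98.
F_1/F_2 = (L_1/L_2)/(d_1/d_2)² = 49.98/(0.250)² = 799.6.

800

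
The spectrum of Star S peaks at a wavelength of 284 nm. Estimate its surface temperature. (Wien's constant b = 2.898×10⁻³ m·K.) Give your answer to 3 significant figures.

T = b/λ_max = 2.898×10⁻³ / (284×10⁻⁹) = 1.020×10^4 K.

1.02×10^4 K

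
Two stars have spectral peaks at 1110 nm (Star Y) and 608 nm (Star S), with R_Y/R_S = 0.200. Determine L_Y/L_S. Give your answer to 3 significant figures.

Wien's law gives T ∝ 1/λ_max, so T_Y/T_S = λ_S/λ_Y = 608/1110 = 0.5477.
Then L ∝ R²T⁴ gives L_Y/L_S = (0.200)² × (0.5477)⁴ = 0.04000 × 0.09002 = 0.003601.

0.00360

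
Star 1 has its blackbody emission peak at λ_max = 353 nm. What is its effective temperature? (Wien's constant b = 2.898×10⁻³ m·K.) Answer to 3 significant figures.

T = b/λ_max = 2.898×10⁻³ / (353×10⁻⁹) = 8210 K.

8.21×10^3 K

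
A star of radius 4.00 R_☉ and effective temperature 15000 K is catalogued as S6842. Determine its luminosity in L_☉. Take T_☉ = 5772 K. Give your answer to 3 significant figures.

L/L_☉ = (R/R_☉)² (T/T_☉)⁴ = (4.00)² × (15000/5772)⁴
       = 16.00 × (2.599)⁴ = 16.00 × 45.61 = 729.8.

730 L_☉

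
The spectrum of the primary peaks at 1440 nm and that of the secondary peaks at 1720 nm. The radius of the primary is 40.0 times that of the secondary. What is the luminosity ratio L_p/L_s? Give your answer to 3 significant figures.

Wien's law gives T ∝ 1/λ_max, so T_p/T_s = λ_s/λ_p = 1720/1440 = 1.194.
Then L ∝ R²T⁴ gives L_p/L_s = (40.0)² × (1.194)⁴ = 1600 × 2.035 = 3257.

3.26×10^3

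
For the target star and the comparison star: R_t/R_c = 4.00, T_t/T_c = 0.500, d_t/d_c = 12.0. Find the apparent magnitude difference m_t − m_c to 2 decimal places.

5.40

L_t/L_c = (4.00)²(0.500)⁴ = 1.000.
F_t/F_c = (L_t/L_c)/(d_t/d_c)² = 1.000/144.0 = 0.006944.
m_t − m_c = −2.5 log₁₀(0.006944) = 5.40.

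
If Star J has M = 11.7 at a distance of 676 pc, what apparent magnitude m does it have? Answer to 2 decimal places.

20.85

m = M + 5 log₁₀(d/10 pc) = 11.7 + 5 log₁₀(676/10)
  = 11.7 + 5 × 1.830 = 11.7 + 9.15 = 20.85.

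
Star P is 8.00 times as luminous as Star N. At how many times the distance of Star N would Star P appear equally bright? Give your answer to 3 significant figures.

2.83

Equal flux requires L_P/d_P² = L_N/d_N², so d_P/d_N = √(L_P/L_N)
= √(8.00) = 2.828.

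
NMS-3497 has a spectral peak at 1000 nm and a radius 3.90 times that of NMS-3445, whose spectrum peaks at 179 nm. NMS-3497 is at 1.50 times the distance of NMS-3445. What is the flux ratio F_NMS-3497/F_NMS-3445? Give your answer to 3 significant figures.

Wien's law: T_NMS-3497/T_NMS-3445 = λ_NMS-3445/λ_NMS-3497 = 179/1000 = 0.1790.
L_NMS-3497/L_NMS-3445 = (R_NMS-3497/R_NMS-3445)²(T_NMS-3497/T_NMS-3445)⁴ = (3.90)²(0.1790)⁴ = 0.01561.
F_NMS-3497/F_NMS-3445 = (L_NMS-3497/L_NMS-3445)/(d_NMS-3497/d_NMS-3445)² = 0.01561/(1.50)² = 0.006940.

0.00694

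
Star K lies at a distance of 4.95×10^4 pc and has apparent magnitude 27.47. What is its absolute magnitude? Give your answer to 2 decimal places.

9.00

M = m − 5 log₁₀(d/10 pc) = 27.47 − 5 log₁₀(4.95×10^4/10)
  = 27.47 − 5 × 3.695 = 27.47 − 18.47 = 9.00.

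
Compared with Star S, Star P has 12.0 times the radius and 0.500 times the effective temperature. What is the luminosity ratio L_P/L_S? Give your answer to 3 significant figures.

From the Stefan–Boltzmann law, L ∝ R²T⁴, so
L_P/L_S = (R_P/R_S)² (T_P/T_S)⁴ = (12.0)² × (0.500)⁴ = 144.0 × 0.06250 = 9.000.

9.00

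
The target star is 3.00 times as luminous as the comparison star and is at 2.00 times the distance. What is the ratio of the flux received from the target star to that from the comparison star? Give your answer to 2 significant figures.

0.75

F = L/(4πd²), so F_t/F_c = (L_t/L_c) / (d_t/d_c)²
= 3.00 / (2.00)² = 3.00 / 4.000 = 0.7500.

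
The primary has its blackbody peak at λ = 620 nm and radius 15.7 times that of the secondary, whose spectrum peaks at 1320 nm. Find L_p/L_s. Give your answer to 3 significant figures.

Wien's law gives T ∝ 1/λ_max, so T_p/T_s = λ_s/λ_p = 1320/620 = 2.129.
Then L ∝ R²T⁴ gives L_p/L_s = (15.7)² × (2.129)⁴ = 246.5 × 20.55 = 5064.

5.06×10^3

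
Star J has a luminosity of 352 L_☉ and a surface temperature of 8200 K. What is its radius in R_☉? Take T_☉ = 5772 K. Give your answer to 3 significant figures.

R/R_☉ = √(L/L_☉) / (T/T_☉)² = √(352) / (1.421)²
       = 18.76 / 2.018 = 9.296.

9.30 R_☉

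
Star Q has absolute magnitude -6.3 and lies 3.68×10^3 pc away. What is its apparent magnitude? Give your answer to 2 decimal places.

6.53

m = M + 5 log₁₀(d/10 pc) = -6.3 + 5 log₁₀(3.68×10^3/10)
  = -6.3 + 5 × 2.566 = -6.3 + 12.83 = 6.53.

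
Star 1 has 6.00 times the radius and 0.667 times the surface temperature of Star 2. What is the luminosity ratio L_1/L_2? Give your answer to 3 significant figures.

7.13

From the Stefan–Boltzmann law, L ∝ R²T⁴, so
L_1/L_2 = (R_1/R_2)² (T_1/T_2)⁴ = (6.00)² × (0.667)⁴ = 36.00 × 0.1979 = 7.125.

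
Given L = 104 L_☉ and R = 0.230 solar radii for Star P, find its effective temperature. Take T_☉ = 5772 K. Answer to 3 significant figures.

T/T_☉ = (L/L_☉)^(1/4) / (R/R_☉)^(1/2)
T = 5772 × (104)^(1/4) / √(0.230) = 5772 × 3.193 / 0.4796 = 3.843×10^4 K.

3.84×10^4 K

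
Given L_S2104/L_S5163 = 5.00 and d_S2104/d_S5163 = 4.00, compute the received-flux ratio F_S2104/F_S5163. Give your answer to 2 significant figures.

0.31

F = L/(4πd²), so F_S2104/F_S5163 = (L_S2104/L_S5163) / (d_S2104/d_S5163)²
= 5.00 / (4.00)² = 5.00 / 16.00 = 0.3125.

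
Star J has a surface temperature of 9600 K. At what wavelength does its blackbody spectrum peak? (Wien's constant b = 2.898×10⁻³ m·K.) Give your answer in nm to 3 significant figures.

302 nm

λ_max = b/T = 2.898×10⁻³ / 9600 = 3.02×10^-7 m = 301.9 nm.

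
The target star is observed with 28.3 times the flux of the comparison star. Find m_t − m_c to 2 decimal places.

m_t − m_c = −2.5 log₁₀(F_t/F_c) = −2.5 log₁₀(28.3) = −2.5 × (1.452) = -3.629.

-3.63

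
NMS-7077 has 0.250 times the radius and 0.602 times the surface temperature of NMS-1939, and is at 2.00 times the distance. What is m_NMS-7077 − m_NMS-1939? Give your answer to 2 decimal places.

6.72

L_NMS-7077/L_NMS-1939 = (0.250)²(0.602)⁴ = 0.008209.
F_NMS-7077/F_NMS-1939 = (L_NMS-7077/L_NMS-1939)/(d_NMS-7077/d_NMS-1939)² = 0.008209/4.000 = 0.002052.
m_NMS-7077 − m_NMS-1939 = −2.5 log₁₀(0.002052) = 6.72.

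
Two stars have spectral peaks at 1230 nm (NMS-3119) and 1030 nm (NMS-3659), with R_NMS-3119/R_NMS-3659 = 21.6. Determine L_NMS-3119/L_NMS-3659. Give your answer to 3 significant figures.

Wien's law gives T ∝ 1/λ_max, so T_NMS-3119/T_NMS-3659 = λ_NMS-3659/λ_NMS-3119 = 1030/1230 = 0.8374.
Then L ∝ R²T⁴ gives L_NMS-3119/L_NMS-3659 = (21.6)² × (0.8374)⁴ = 466.6 × 0.4917 = 229.4.

229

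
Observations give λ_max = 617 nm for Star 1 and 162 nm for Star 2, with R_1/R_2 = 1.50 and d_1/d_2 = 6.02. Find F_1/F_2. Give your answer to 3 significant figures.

2.95×10^-4

Wien's law: T_1/T_2 = λ_2/λ_1 = 162/617 = 0.2626.
L_1/L_2 = (R_1/R_2)²(T_1/T_2)⁴ = (1.50)²(0.2626)⁴ = 0.01069.
F_1/F_2 = (L_1/L_2)/(d_1/d_2)² = 0.01069/(6.02)² = 2.951×10^-4.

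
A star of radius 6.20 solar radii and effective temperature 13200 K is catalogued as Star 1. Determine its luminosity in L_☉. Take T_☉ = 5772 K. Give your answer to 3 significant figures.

1.05×10^3 L_☉

L/L_☉ = (R/R_☉)² (T/T_☉)⁴ = (6.20)² × (13200/5772)⁴
       = 38.44 × (2.287)⁴ = 38.44 × 27.35 = 1051.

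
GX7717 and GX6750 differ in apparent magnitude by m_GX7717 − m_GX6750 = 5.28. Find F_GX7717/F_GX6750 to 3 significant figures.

0.00773

F_GX7717/F_GX6750 = 10^(−(m_GX7717 − m_GX6750)/2.5) = 10^(-5.28/2.5) = 10^-2.112 = 0.007727.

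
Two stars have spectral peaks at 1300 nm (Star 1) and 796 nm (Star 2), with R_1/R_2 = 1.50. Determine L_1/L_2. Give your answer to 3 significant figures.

0.316

Wien's law gives T ∝ 1/λ_max, so T_1/T_2 = λ_2/λ_1 = 796/1300 = 0.6123.
Then L ∝ R²T⁴ gives L_1/L_2 = (1.50)² × (0.6123)⁴ = 2.250 × 0.1406 = 0.3163.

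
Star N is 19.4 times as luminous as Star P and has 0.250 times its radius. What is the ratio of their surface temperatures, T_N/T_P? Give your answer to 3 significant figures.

L ∝ R²T⁴ gives T ∝ (L/R²)^(1/4), so
T_N/T_P = (19.4 / 0.250²)^(1/4) = (310.4)^(1/4) = 4.197.

4.20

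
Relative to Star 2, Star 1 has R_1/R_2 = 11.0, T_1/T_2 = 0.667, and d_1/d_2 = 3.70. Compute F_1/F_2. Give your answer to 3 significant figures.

L_1/L_2 = (R_1/R_2)²(T_1/T_2)⁴ = (11.0)² × (0.667)⁴ = 23.95.
F_1/F_2 = (L_1/L_2)/(d_1/d_2)² = 23.95 / (3.70)² = 1.749.

1.75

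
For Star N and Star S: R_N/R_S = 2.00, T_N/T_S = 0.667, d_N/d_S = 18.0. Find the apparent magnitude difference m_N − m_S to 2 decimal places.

6.53

L_N/L_S = (2.00)²(0.667)⁴ = 0.7917.
F_N/F_S = (L_N/L_S)/(d_N/d_S)² = 0.7917/324.0 = 0.002444.
m_N − m_S = −2.5 log₁₀(0.002444) = 6.53.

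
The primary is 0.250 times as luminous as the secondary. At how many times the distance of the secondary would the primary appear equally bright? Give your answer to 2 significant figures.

Equal flux requires L_p/d_p² = L_s/d_s², so d_p/d_s = √(L_p/L_s)
= √(0.250) = 0.5000.

0.50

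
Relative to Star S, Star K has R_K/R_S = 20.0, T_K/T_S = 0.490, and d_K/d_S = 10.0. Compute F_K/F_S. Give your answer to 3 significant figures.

0.231

L_K/L_S = (R_K/R_S)²(T_K/T_S)⁴ = (20.0)² × (0.490)⁴ = 23.06.
F_K/F_S = (L_K/L_S)/(d_K/d_S)² = 23.06 / (10.0)² = 0.2306.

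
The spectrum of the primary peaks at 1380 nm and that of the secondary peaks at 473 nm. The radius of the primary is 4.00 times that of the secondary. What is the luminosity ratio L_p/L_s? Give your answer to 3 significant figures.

Wien's law gives T ∝ 1/λ_max, so T_p/T_s = λ_s/λ_p = 473/1380 = 0.3428.
Then L ∝ R²T⁴ gives L_p/L_s = (4.00)² × (0.3428)⁴ = 16.00 × 0.01380 = 0.2208.

0.221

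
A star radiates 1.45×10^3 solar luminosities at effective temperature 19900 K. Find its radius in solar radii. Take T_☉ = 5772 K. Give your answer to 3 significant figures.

3.20 solar radii

R/R_☉ = √(L/L_☉) / (T/T_☉)² = √(1.45×10^3) / (3.448)²
       = 38.08 / 11.89 = 3.204.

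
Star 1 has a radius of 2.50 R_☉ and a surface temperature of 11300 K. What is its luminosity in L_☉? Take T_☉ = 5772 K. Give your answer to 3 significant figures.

L/L_☉ = (R/R_☉)² (T/T_☉)⁴ = (2.50)² × (11300/5772)⁴
       = 6.250 × (1.958)⁴ = 6.250 × 14.69 = 91.81.

91.8 L_☉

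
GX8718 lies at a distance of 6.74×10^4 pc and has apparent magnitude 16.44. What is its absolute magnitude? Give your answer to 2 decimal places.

M = m − 5 log₁₀(d/10 pc) = 16.44 − 5 log₁₀(6.74×10^4/10)
  = 16.44 − 5 × 3.829 = 16.44 − 19.14 = -2.70.

-2.70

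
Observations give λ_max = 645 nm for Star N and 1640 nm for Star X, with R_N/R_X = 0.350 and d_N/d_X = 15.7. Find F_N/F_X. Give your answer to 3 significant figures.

0.0208

Wien's law: T_N/T_X = λ_X/λ_N = 1640/645 = 2.543.
L_N/L_X = (R_N/R_X)²(T_N/T_X)⁴ = (0.350)²(2.543)⁴ = 5.120.
F_N/F_X = (L_N/L_X)/(d_N/d_X)² = 5.120/(15.7)² = 0.02077.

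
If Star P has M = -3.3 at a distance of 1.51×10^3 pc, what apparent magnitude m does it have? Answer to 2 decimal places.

7.59

m = M + 5 log₁₀(d/10 pc) = -3.3 + 5 log₁₀(1.51×10^3/10)
  = -3.3 + 5 × 2.179 = -3.3 + 10.89 = 7.59.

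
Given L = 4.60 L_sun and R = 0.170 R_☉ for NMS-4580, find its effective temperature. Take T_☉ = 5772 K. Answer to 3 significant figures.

T/T_☉ = (L/L_☉)^(1/4) / (R/R_☉)^(1/2)
T = 5772 × (4.60)^(1/4) / √(0.170) = 5772 × 1.465 / 0.4123 = 2.050×10^4 K.

2.05×10^4 K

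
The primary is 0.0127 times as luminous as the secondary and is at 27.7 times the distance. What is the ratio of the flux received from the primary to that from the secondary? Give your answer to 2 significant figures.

1.7×10^-5

F = L/(4πd²), so F_p/F_s = (L_p/L_s) / (d_p/d_s)²
= 0.0127 / (27.7)² = 0.0127 / 767.3 = 1.655×10^-5.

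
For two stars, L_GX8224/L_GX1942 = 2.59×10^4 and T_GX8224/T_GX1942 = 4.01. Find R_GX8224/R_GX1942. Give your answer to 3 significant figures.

L ∝ R²T⁴ gives R ∝ √L / T², so
R_GX8224/R_GX1942 = √(2.59×10^4) / (4.01)² = 160.9 / 16.08 = 10.01.

10.0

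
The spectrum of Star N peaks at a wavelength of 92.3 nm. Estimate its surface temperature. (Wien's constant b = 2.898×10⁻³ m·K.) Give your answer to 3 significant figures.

3.14×10^4 K

T = b/λ_max = 2.898×10⁻³ / (92.3×10⁻⁹) = 3.140×10^4 K.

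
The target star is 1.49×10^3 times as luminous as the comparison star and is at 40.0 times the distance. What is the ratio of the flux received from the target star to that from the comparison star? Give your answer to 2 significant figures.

0.93

F = L/(4πd²), so F_t/F_c = (L_t/L_c) / (d_t/d_c)²
= 1.49×10^3 / (40.0)² = 1.49×10^3 / 1600 = 0.9313.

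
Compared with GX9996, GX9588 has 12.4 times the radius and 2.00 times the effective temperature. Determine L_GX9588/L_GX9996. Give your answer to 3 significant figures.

2.46×10^3

From the Stefan–Boltzmann law, L ∝ R²T⁴, so
L_GX9588/L_GX9996 = (R_GX9588/R_GX9996)² (T_GX9588/T_GX9996)⁴ = (12.4)² × (2.00)⁴ = 153.8 × 16.00 = 2460.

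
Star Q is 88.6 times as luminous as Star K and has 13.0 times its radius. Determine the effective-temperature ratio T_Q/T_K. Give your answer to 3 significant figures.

L ∝ R²T⁴ gives T ∝ (L/R²)^(1/4), so
T_Q/T_K = (88.6 / 13.0²)^(1/4) = (0.5243)^(1/4) = 0.8509.

0.851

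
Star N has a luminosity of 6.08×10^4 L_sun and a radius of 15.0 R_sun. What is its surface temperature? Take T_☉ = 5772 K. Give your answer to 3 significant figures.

2.34×10^4 K

T/T_☉ = (L/L_☉)^(1/4) / (R/R_☉)^(1/2)
T = 5772 × (6.08×10^4)^(1/4) / √(15.0) = 5772 × 15.70 / 3.873 = 2.340×10^4 K.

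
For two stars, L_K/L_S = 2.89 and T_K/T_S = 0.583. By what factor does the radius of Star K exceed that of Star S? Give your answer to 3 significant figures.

L ∝ R²T⁴ gives R ∝ √L / T², so
R_K/R_S = √(2.89) / (0.583)² = 1.700 / 0.3399 = 5.002.

5.00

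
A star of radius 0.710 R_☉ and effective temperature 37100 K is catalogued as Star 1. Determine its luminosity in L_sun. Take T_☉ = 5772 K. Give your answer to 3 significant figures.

L/L_☉ = (R/R_☉)² (T/T_☉)⁴ = (0.710)² × (37100/5772)⁴
       = 0.5041 × (6.428)⁴ = 0.5041 × 1707 = 860.4.

860 L_sun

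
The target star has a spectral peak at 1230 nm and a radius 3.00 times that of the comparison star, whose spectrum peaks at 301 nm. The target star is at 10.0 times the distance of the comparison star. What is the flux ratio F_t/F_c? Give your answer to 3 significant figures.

Wien's law: T_t/T_c = λ_c/λ_t = 301/1230 = 0.2447.
L_t/L_c = (R_t/R_c)²(T_t/T_c)⁴ = (3.00)²(0.2447)⁴ = 0.03228.
F_t/F_c = (L_t/L_c)/(d_t/d_c)² = 0.03228/(10.0)² = 3.228×10^-4.

3.23×10^-4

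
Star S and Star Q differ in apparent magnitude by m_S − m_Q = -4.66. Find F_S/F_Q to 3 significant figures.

73.1

F_S/F_Q = 10^(−(m_S − m_Q)/2.5) = 10^(4.66/2.5) = 10^1.864 = 73.11.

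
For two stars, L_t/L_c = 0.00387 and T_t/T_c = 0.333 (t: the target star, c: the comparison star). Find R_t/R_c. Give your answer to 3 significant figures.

0.561

L ∝ R²T⁴ gives R ∝ √L / T², so
R_t/R_c = √(0.00387) / (0.333)² = 0.06221 / 0.1109 = 0.5610.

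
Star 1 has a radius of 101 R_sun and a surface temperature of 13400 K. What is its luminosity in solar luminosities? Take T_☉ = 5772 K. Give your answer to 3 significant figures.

2.96×10^5 solar luminosities

L/L_☉ = (R/R_☉)² (T/T_☉)⁴ = (101)² × (13400/5772)⁴
       = 1.020×10^4 × (2.322)⁴ = 1.020×10^4 × 29.05 = 2.963×10^5.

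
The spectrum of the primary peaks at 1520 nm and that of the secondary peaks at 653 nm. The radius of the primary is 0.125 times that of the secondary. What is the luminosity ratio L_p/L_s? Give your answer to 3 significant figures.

Wien's law gives T ∝ 1/λ_max, so T_p/T_s = λ_s/λ_p = 653/1520 = 0.4296.
Then L ∝ R²T⁴ gives L_p/L_s = (0.125)² × (0.4296)⁴ = 0.01562 × 0.03406 = 5.322×10^-4.

5.32×10^-4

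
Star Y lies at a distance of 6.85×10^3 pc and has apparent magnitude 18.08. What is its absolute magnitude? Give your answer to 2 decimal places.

3.90

M = m − 5 log₁₀(d/10 pc) = 18.08 − 5 log₁₀(6.85×10^3/10)
  = 18.08 − 5 × 2.836 = 18.08 − 14.18 = 3.90.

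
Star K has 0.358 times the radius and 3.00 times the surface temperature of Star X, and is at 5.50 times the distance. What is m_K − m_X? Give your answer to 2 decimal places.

1.16

L_K/L_X = (0.358)²(3.00)⁴ = 10.38.
F_K/F_X = (L_K/L_X)/(d_K/d_X)² = 10.38/30.25 = 0.3432.
m_K − m_X = −2.5 log₁₀(0.3432) = 1.16.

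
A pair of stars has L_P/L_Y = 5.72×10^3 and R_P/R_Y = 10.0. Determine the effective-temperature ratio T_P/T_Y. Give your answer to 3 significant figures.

L ∝ R²T⁴ gives T ∝ (L/R²)^(1/4), so
T_P/T_Y = (5.72×10^3 / 10.0²)^(1/4) = (57.20)^(1/4) = 2.750.

2.75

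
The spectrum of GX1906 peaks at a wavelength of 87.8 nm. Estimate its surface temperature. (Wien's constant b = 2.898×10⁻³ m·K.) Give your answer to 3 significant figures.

3.30×10^4 K

T = b/λ_max = 2.898×10⁻³ / (87.8×10⁻⁹) = 3.301×10^4 K.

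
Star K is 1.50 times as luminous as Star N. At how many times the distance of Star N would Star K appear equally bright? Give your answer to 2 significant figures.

Equal flux requires L_K/d_K² = L_N/d_N², so d_K/d_N = √(L_K/L_N)
= √(1.50) = 1.225.

1.2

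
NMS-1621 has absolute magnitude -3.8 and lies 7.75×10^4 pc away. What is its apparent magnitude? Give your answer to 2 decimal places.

m = M + 5 log₁₀(d/10 pc) = -3.8 + 5 log₁₀(7.75×10^4/10)
  = -3.8 + 5 × 3.889 = -3.8 + 19.45 = 15.65.

15.65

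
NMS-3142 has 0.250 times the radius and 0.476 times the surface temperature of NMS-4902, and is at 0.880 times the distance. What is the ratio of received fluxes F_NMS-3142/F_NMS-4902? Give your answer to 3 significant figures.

0.00414

L_NMS-3142/L_NMS-4902 = (R_NMS-3142/R_NMS-4902)²(T_NMS-3142/T_NMS-4902)⁴ = (0.250)² × (0.476)⁴ = 0.003209.
F_NMS-3142/F_NMS-4902 = (L_NMS-3142/L_NMS-4902)/(d_NMS-3142/d_NMS-4902)² = 0.003209 / (0.880)² = 0.004143.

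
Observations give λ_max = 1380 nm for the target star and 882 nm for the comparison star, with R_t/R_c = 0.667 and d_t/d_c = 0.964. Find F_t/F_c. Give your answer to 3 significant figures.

0.0799

Wien's law: T_t/T_c = λ_c/λ_t = 882/1380 = 0.6391.
L_t/L_c = (R_t/R_c)²(T_t/T_c)⁴ = (0.667)²(0.6391)⁴ = 0.07424.
F_t/F_c = (L_t/L_c)/(d_t/d_c)² = 0.07424/(0.964)² = 0.07988.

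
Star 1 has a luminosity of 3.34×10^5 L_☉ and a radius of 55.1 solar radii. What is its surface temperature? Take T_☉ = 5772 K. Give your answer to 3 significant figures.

T/T_☉ = (L/L_☉)^(1/4) / (R/R_☉)^(1/2)
T = 5772 × (3.34×10^5)^(1/4) / √(55.1) = 5772 × 24.04 / 7.423 = 1.869×10^4 K.

1.87×10^4 K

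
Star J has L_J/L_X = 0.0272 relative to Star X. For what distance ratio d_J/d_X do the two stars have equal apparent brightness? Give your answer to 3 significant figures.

0.165

Equal flux requires L_J/d_J² = L_X/d_X², so d_J/d_X = √(L_J/L_X)
= √(0.0272) = 0.1649.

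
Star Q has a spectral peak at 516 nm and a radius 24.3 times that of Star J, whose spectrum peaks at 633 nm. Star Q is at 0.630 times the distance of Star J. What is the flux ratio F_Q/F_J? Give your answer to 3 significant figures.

Wien's law: T_Q/T_J = λ_J/λ_Q = 633/516 = 1.227.
L_Q/L_J = (R_Q/R_J)²(T_Q/T_J)⁴ = (24.3)²(1.227)⁴ = 1337.
F_Q/F_J = (L_Q/L_J)/(d_Q/d_J)² = 1337/(0.630)² = 3369.

3.37×10^3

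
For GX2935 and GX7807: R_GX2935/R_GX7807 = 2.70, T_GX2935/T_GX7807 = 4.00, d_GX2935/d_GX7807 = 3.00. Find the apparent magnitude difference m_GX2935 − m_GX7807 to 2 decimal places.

-5.79

L_GX2935/L_GX7807 = (2.70)²(4.00)⁴ = 1866.
F_GX2935/F_GX7807 = (L_GX2935/L_GX7807)/(d_GX2935/d_GX7807)² = 1866/9.000 = 207.4.
m_GX2935 − m_GX7807 = −2.5 log₁₀(207.4) = -5.79.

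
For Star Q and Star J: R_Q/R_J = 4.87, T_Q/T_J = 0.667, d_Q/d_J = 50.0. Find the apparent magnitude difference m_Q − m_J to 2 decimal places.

6.82

L_Q/L_J = (4.87)²(0.667)⁴ = 4.694.
F_Q/F_J = (L_Q/L_J)/(d_Q/d_J)² = 4.694/2500 = 0.001878.
m_Q − m_J = −2.5 log₁₀(0.001878) = 6.82.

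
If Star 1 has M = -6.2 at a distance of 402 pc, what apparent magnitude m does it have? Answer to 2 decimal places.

m = M + 5 log₁₀(d/10 pc) = -6.2 + 5 log₁₀(402/10)
  = -6.2 + 5 × 1.604 = -6.2 + 8.02 = 1.82.

1.82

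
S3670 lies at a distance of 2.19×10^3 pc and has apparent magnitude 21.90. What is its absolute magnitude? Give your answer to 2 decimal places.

M = m − 5 log₁₀(d/10 pc) = 21.90 − 5 log₁₀(2.19×10^3/10)
  = 21.90 − 5 × 2.340 = 21.90 − 11.70 = 10.20.

10.20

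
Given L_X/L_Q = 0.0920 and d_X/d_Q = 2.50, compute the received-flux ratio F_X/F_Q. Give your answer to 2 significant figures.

0.015

F = L/(4πd²), so F_X/F_Q = (L_X/L_Q) / (d_X/d_Q)²
= 0.0920 / (2.50)² = 0.0920 / 6.250 = 0.01472.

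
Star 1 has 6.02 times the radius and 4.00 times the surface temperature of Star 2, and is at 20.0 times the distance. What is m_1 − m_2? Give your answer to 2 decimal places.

-3.41

L_1/L_2 = (6.02)²(4.00)⁴ = 9278.
F_1/F_2 = (L_1/L_2)/(d_1/d_2)² = 9278/400.0 = 23.19.
m_1 − m_2 = −2.5 log₁₀(23.19) = -3.41.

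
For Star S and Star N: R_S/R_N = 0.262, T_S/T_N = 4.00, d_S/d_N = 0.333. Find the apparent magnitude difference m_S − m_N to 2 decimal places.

L_S/L_N = (0.262)²(4.00)⁴ = 17.57.
F_S/F_N = (L_S/L_N)/(d_S/d_N)² = 17.57/0.1109 = 158.5.
m_S − m_N = −2.5 log₁₀(158.5) = -5.50.

-5.50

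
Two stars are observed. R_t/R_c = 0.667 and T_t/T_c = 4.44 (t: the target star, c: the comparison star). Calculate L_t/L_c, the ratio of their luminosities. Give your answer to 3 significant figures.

173

From the Stefan–Boltzmann law, L ∝ R²T⁴, so
L_t/L_c = (R_t/R_c)² (T_t/T_c)⁴ = (0.667)² × (4.44)⁴ = 0.4449 × 388.6 = 172.9.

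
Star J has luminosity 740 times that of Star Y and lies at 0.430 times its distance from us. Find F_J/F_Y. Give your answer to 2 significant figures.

F = L/(4πd²), so F_J/F_Y = (L_J/L_Y) / (d_J/d_Y)²
= 740 / (0.430)² = 740 / 0.1849 = 4002.

4.0×10^3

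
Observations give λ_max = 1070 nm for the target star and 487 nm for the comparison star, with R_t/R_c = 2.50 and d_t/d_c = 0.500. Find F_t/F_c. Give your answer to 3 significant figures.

Wien's law: T_t/T_c = λ_c/λ_t = 487/1070 = 0.4551.
L_t/L_c = (R_t/R_c)²(T_t/T_c)⁴ = (2.50)²(0.4551)⁴ = 0.2682.
F_t/F_c = (L_t/L_c)/(d_t/d_c)² = 0.2682/(0.500)² = 1.073.

1.07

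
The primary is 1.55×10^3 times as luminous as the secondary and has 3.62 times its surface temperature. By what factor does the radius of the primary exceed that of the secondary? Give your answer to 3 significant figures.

3.00

L ∝ R²T⁴ gives R ∝ √L / T², so
R_p/R_s = √(1.55×10^3) / (3.62)² = 39.37 / 13.10 = 3.004.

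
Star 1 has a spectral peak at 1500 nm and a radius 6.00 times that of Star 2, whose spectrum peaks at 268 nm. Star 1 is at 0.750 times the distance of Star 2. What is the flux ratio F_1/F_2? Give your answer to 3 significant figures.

0.0652

Wien's law: T_1/T_2 = λ_2/λ_1 = 268/1500 = 0.1787.
L_1/L_2 = (R_1/R_2)²(T_1/T_2)⁴ = (6.00)²(0.1787)⁴ = 0.03668.
F_1/F_2 = (L_1/L_2)/(d_1/d_2)² = 0.03668/(0.750)² = 0.06522.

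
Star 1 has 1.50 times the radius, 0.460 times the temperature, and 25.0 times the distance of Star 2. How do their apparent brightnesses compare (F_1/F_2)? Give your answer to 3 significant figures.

1.61×10^-4

L_1/L_2 = (R_1/R_2)²(T_1/T_2)⁴ = (1.50)² × (0.460)⁴ = 0.1007.
F_1/F_2 = (L_1/L_2)/(d_1/d_2)² = 0.1007 / (25.0)² = 1.612×10^-4.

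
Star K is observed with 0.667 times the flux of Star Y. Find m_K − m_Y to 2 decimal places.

0.44

m_K − m_Y = −2.5 log₁₀(F_K/F_Y) = −2.5 log₁₀(0.667) = −2.5 × (-0.176) = 0.440.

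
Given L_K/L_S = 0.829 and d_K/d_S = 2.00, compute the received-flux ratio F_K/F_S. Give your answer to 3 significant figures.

F = L/(4πd²), so F_K/F_S = (L_K/L_S) / (d_K/d_S)²
= 0.829 / (2.00)² = 0.829 / 4.000 = 0.2072.

0.207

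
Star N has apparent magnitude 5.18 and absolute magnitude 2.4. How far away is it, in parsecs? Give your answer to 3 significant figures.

36.0 pc

m − M = 5 log₁₀(d/10 pc)
5.18 − (2.4) = 2.78 = 5 log₁₀(d/10)
d = 10 × 10^(2.78/5) = 10 × 10^0.556 = 35.97 pc.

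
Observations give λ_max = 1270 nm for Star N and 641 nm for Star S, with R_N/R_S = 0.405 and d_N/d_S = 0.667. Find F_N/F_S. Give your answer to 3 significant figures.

0.0239

Wien's law: T_N/T_S = λ_S/λ_N = 641/1270 = 0.5047.
L_N/L_S = (R_N/R_S)²(T_N/T_S)⁴ = (0.405)²(0.5047)⁴ = 0.01064.
F_N/F_S = (L_N/L_S)/(d_N/d_S)² = 0.01064/(0.667)² = 0.02393.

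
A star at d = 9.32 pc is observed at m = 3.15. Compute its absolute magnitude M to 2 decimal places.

M = m − 5 log₁₀(d/10 pc) = 3.15 − 5 log₁₀(9.32/10)
  = 3.15 − 5 × -0.031 = 3.15 − -0.15 = 3.30.

3.30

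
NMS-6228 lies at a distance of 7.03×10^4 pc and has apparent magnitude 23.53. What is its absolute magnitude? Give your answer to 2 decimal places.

4.30

M = m − 5 log₁₀(d/10 pc) = 23.53 − 5 log₁₀(7.03×10^4/10)
  = 23.53 − 5 × 3.847 = 23.53 − 19.23 = 4.30.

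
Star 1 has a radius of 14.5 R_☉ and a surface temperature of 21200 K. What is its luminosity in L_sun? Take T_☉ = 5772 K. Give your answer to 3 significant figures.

L/L_☉ = (R/R_☉)² (T/T_☉)⁴ = (14.5)² × (21200/5772)⁴
       = 210.2 × (3.673)⁴ = 210.2 × 182.0 = 3.826×10^4.

3.83×10^4 L_sun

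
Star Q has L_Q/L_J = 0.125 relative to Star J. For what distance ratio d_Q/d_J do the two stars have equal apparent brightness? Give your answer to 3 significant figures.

Equal flux requires L_Q/d_Q² = L_J/d_J², so d_Q/d_J = √(L_Q/L_J)
= √(0.125) = 0.3536.

0.354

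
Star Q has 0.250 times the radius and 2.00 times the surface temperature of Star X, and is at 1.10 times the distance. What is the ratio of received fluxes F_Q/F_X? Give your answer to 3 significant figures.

0.826

L_Q/L_X = (R_Q/R_X)²(T_Q/T_X)⁴ = (0.250)² × (2.00)⁴ = 1.000.
F_Q/F_X = (L_Q/L_X)/(d_Q/d_X)² = 1.000 / (1.10)² = 0.8264.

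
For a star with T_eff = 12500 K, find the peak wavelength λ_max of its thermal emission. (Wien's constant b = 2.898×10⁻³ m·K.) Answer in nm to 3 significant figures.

232 nm

λ_max = b/T = 2.898×10⁻³ / 12500 = 2.32×10^-7 m = 231.8 nm.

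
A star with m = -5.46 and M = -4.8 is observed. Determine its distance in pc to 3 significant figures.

7.38 pc

m − M = 5 log₁₀(d/10 pc)
-5.46 − (-4.8) = -0.66 = 5 log₁₀(d/10)
d = 10 × 10^(-0.66/5) = 10 × 10^-0.132 = 7.379 pc.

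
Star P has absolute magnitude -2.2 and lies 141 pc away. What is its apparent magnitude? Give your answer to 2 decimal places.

m = M + 5 log₁₀(d/10 pc) = -2.2 + 5 log₁₀(141/10)
  = -2.2 + 5 × 1.149 = -2.2 + 5.75 = 3.55.

3.55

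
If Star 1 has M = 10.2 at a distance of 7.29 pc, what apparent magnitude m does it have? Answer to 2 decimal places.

9.51

m = M + 5 log₁₀(d/10 pc) = 10.2 + 5 log₁₀(7.29/10)
  = 10.2 + 5 × -0.137 = 10.2 + -0.69 = 9.51.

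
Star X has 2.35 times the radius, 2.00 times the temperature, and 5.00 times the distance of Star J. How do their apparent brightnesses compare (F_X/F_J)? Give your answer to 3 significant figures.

L_X/L_J = (R_X/R_J)²(T_X/T_J)⁴ = (2.35)² × (2.00)⁴ = 88.36.
F_X/F_J = (L_X/L_J)/(d_X/d_J)² = 88.36 / (5.00)² = 3.534.

3.53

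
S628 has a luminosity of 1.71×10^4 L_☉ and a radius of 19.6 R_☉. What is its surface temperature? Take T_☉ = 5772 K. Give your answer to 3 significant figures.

1.49×10^4 K

T/T_☉ = (L/L_☉)^(1/4) / (R/R_☉)^(1/2)
T = 5772 × (1.71×10^4)^(1/4) / √(19.6) = 5772 × 11.44 / 4.427 = 1.491×10^4 K.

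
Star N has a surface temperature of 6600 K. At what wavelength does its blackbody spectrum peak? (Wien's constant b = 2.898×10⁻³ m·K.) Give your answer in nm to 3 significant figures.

439 nm

λ_max = b/T = 2.898×10⁻³ / 6600 = 4.39×10^-7 m = 439.1 nm.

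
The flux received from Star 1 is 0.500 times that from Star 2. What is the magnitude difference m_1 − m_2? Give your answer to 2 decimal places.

0.75

m_1 − m_2 = −2.5 log₁₀(F_1/F_2) = −2.5 log₁₀(0.500) = −2.5 × (-0.301) = 0.753.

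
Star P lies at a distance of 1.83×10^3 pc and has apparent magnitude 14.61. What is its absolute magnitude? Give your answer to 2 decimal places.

3.30

M = m − 5 log₁₀(d/10 pc) = 14.61 − 5 log₁₀(1.83×10^3/10)
  = 14.61 − 5 × 2.262 = 14.61 − 11.31 = 3.30.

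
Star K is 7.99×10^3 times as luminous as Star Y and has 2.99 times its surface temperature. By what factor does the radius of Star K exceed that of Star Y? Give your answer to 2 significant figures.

10

L ∝ R²T⁴ gives R ∝ √L / T², so
R_K/R_Y = √(7.99×10^3) / (2.99)² = 89.39 / 8.940 = 9.998.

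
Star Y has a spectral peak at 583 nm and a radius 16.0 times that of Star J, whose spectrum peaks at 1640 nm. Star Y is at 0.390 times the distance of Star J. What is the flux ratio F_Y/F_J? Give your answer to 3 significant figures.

1.05×10^5

Wien's law: T_Y/T_J = λ_J/λ_Y = 1640/583 = 2.813.
L_Y/L_J = (R_Y/R_J)²(T_Y/T_J)⁴ = (16.0)²(2.813)⁴ = 1.603×10^4.
F_Y/F_J = (L_Y/L_J)/(d_Y/d_J)² = 1.603×10^4/(0.390)² = 1.054×10^5.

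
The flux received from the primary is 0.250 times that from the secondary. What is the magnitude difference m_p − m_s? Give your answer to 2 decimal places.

1.51

m_p − m_s = −2.5 log₁₀(F_p/F_s) = −2.5 log₁₀(0.250) = −2.5 × (-0.602) = 1.505.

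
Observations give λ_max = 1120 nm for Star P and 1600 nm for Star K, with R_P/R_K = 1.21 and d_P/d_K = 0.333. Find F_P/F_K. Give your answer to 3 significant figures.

Wien's law: T_P/T_K = λ_K/λ_P = 1600/1120 = 1.429.
L_P/L_K = (R_P/R_K)²(T_P/T_K)⁴ = (1.21)²(1.429)⁴ = 6.098.
F_P/F_K = (L_P/L_K)/(d_P/d_K)² = 6.098/(0.333)² = 54.99.

55.0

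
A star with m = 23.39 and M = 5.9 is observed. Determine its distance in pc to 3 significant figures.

3.15×10^4 pc

m − M = 5 log₁₀(d/10 pc)
23.39 − (5.9) = 17.49 = 5 log₁₀(d/10)
d = 10 × 10^(17.49/5) = 10 × 10^3.498 = 3.148×10^4 pc.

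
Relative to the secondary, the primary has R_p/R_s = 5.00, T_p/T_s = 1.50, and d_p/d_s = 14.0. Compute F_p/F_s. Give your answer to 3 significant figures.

0.646

L_p/L_s = (R_p/R_s)²(T_p/T_s)⁴ = (5.00)² × (1.50)⁴ = 126.6.
F_p/F_s = (L_p/L_s)/(d_p/d_s)² = 126.6 / (14.0)² = 0.6457.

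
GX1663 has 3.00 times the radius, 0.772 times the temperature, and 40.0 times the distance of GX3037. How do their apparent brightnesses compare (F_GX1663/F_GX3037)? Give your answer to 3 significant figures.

0.00200

L_GX1663/L_GX3037 = (R_GX1663/R_GX3037)²(T_GX1663/T_GX3037)⁴ = (3.00)² × (0.772)⁴ = 3.197.
F_GX1663/F_GX3037 = (L_GX1663/L_GX3037)/(d_GX1663/d_GX3037)² = 3.197 / (40.0)² = 0.001998.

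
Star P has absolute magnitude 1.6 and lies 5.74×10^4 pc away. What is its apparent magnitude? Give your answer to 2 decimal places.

m = M + 5 log₁₀(d/10 pc) = 1.6 + 5 log₁₀(5.74×10^4/10)
  = 1.6 + 5 × 3.759 = 1.6 + 18.79 = 20.39.

20.39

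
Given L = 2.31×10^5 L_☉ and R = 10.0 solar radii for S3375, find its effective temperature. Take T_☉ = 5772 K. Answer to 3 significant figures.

T/T_☉ = (L/L_☉)^(1/4) / (R/R_☉)^(1/2)
T = 5772 × (2.31×10^5)^(1/4) / √(10.0) = 5772 × 21.92 / 3.162 = 4.002×10^4 K.

4.00×10^4 K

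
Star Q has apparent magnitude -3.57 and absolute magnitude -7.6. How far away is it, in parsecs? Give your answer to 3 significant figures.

m − M = 5 log₁₀(d/10 pc)
-3.57 − (-7.6) = 4.03 = 5 log₁₀(d/10)
d = 10 × 10^(4.03/5) = 10 × 10^0.806 = 63.97 pc.

64.0 pc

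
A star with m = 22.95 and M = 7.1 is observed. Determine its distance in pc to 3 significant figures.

m − M = 5 log₁₀(d/10 pc)
22.95 − (7.1) = 15.85 = 5 log₁₀(d/10)
d = 10 × 10^(15.85/5) = 10 × 10^3.170 = 1.479×10^4 pc.

1.48×10^4 pc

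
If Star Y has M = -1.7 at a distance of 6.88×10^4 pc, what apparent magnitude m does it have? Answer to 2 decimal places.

m = M + 5 log₁₀(d/10 pc) = -1.7 + 5 log₁₀(6.88×10^4/10)
  = -1.7 + 5 × 3.838 = -1.7 + 19.19 = 17.49.

17.49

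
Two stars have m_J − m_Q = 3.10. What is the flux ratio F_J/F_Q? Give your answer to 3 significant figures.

F_J/F_Q = 10^(−(m_J − m_Q)/2.5) = 10^(-3.10/2.5) = 10^-1.240 = 0.05754.

0.0575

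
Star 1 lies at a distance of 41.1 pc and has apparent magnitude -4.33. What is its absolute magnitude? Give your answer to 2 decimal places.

-7.40

M = m − 5 log₁₀(d/10 pc) = -4.33 − 5 log₁₀(41.1/10)
  = -4.33 − 5 × 0.614 = -4.33 − 3.07 = -7.40.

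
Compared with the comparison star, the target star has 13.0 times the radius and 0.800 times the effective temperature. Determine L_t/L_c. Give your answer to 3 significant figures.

69.2

From the Stefan–Boltzmann law, L ∝ R²T⁴, so
L_t/L_c = (R_t/R_c)² (T_t/T_c)⁴ = (13.0)² × (0.800)⁴ = 169.0 × 0.4096 = 69.22.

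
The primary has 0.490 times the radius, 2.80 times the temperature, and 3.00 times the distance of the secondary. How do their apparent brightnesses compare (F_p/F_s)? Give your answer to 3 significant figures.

L_p/L_s = (R_p/R_s)²(T_p/T_s)⁴ = (0.490)² × (2.80)⁴ = 14.76.
F_p/F_s = (L_p/L_s)/(d_p/d_s)² = 14.76 / (3.00)² = 1.640.

1.64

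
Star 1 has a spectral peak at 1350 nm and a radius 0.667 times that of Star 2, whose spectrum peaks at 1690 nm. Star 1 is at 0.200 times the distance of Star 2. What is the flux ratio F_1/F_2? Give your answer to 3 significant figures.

Wien's law: T_1/T_2 = λ_2/λ_1 = 1690/1350 = 1.252.
L_1/L_2 = (R_1/R_2)²(T_1/T_2)⁴ = (0.667)²(1.252)⁴ = 1.093.
F_1/F_2 = (L_1/L_2)/(d_1/d_2)² = 1.093/(0.200)² = 27.32.

27.3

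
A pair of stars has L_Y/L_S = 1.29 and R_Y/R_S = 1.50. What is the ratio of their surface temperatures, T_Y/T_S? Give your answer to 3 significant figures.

0.870

L ∝ R²T⁴ gives T ∝ (L/R²)^(1/4), so
T_Y/T_S = (1.29 / 1.50²)^(1/4) = (0.5733)^(1/4) = 0.8702.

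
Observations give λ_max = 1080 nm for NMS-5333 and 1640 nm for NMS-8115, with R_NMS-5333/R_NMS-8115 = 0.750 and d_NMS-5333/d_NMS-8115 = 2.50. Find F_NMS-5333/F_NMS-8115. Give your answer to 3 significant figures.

Wien's law: T_NMS-5333/T_NMS-8115 = λ_NMS-8115/λ_NMS-5333 = 1640/1080 = 1.519.
L_NMS-5333/L_NMS-8115 = (R_NMS-5333/R_NMS-8115)²(T_NMS-5333/T_NMS-8115)⁴ = (0.750)²(1.519)⁴ = 2.991.
F_NMS-5333/F_NMS-8115 = (L_NMS-5333/L_NMS-8115)/(d_NMS-5333/d_NMS-8115)² = 2.991/(2.50)² = 0.4785.

0.479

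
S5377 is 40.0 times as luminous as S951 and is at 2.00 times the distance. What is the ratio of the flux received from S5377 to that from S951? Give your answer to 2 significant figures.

10

F = L/(4πd²), so F_S5377/F_S951 = (L_S5377/L_S951) / (d_S5377/d_S951)²
= 40.0 / (2.00)² = 40.0 / 4.000 = 10.00.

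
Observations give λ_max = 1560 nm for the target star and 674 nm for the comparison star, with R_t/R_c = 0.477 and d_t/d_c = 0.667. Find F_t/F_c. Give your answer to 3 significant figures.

0.0178

Wien's law: T_t/T_c = λ_c/λ_t = 674/1560 = 0.4321.
L_t/L_c = (R_t/R_c)²(T_t/T_c)⁴ = (0.477)²(0.4321)⁴ = 0.007928.
F_t/F_c = (L_t/L_c)/(d_t/d_c)² = 0.007928/(0.667)² = 0.01782.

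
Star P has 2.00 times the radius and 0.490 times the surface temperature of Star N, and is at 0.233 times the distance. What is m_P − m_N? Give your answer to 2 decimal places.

L_P/L_N = (2.00)²(0.490)⁴ = 0.2306.
F_P/F_N = (L_P/L_N)/(d_P/d_N)² = 0.2306/0.05429 = 4.247.
m_P − m_N = −2.5 log₁₀(4.247) = -1.57.

-1.57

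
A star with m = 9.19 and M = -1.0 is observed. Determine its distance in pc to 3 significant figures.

m − M = 5 log₁₀(d/10 pc)
9.19 − (-1.0) = 10.19 = 5 log₁₀(d/10)
d = 10 × 10^(10.19/5) = 10 × 10^2.038 = 1091 pc.

1.09×10^3 pc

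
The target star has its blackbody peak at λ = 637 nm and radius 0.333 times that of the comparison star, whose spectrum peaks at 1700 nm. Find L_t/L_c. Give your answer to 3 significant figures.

5.63

Wien's law gives T ∝ 1/λ_max, so T_t/T_c = λ_c/λ_t = 1700/637 = 2.669.
Then L ∝ R²T⁴ gives L_t/L_c = (0.333)² × (2.669)⁴ = 0.1109 × 50.73 = 5.625.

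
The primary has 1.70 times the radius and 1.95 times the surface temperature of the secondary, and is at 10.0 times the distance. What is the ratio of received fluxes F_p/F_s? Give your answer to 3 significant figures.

0.418

L_p/L_s = (R_p/R_s)²(T_p/T_s)⁴ = (1.70)² × (1.95)⁴ = 41.79.
F_p/F_s = (L_p/L_s)/(d_p/d_s)² = 41.79 / (10.0)² = 0.4179.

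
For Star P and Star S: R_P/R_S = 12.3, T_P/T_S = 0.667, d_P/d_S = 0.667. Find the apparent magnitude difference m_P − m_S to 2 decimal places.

L_P/L_S = (12.3)²(0.667)⁴ = 29.94.
F_P/F_S = (L_P/L_S)/(d_P/d_S)² = 29.94/0.4449 = 67.31.
m_P − m_S = −2.5 log₁₀(67.31) = -4.57.

-4.57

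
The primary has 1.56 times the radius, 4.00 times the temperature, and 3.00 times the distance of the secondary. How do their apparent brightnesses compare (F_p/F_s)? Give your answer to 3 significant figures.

L_p/L_s = (R_p/R_s)²(T_p/T_s)⁴ = (1.56)² × (4.00)⁴ = 623.0.
F_p/F_s = (L_p/L_s)/(d_p/d_s)² = 623.0 / (3.00)² = 69.22.

69.2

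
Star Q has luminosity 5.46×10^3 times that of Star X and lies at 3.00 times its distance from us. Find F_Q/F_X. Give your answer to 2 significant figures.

6.1×10^2

F = L/(4πd²), so F_Q/F_X = (L_Q/L_X) / (d_Q/d_X)²
= 5.46×10^3 / (3.00)² = 5.46×10^3 / 9.000 = 606.7.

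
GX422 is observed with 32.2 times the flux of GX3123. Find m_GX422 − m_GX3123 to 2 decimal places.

-3.77

m_GX422 − m_GX3123 = −2.5 log₁₀(F_GX422/F_GX3123) = −2.5 log₁₀(32.2) = −2.5 × (1.508) = -3.770.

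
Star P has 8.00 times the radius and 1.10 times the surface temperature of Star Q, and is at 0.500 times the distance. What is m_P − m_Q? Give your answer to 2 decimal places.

L_P/L_Q = (8.00)²(1.10)⁴ = 93.70.
F_P/F_Q = (L_P/L_Q)/(d_P/d_Q)² = 93.70/0.2500 = 374.8.
m_P − m_Q = −2.5 log₁₀(374.8) = -6.43.

-6.43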